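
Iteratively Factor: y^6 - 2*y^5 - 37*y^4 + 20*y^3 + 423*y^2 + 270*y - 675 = (y - 5)*(y^5 + 3*y^4 - 22*y^3 - 90*y^2 - 27*y + 135) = (y - 5)*(y + 3)*(y^4 - 22*y^2 - 24*y + 45) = (y - 5)*(y + 3)^2*(y^3 - 3*y^2 - 13*y + 15) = (y - 5)*(y - 1)*(y + 3)^2*(y^2 - 2*y - 15) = (y - 5)*(y - 1)*(y + 3)^3*(y - 5)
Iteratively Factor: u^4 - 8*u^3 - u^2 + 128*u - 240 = (u - 5)*(u^3 - 3*u^2 - 16*u + 48) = (u - 5)*(u - 4)*(u^2 + u - 12) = (u - 5)*(u - 4)*(u - 3)*(u + 4)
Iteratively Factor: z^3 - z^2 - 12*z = (z - 4)*(z^2 + 3*z) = (z - 4)*(z + 3)*(z)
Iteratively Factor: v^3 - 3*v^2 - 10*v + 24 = (v + 3)*(v^2 - 6*v + 8) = (v - 4)*(v + 3)*(v - 2)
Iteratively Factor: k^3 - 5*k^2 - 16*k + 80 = (k - 4)*(k^2 - k - 20) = (k - 4)*(k + 4)*(k - 5)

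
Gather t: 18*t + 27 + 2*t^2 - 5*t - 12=2*t^2 + 13*t + 15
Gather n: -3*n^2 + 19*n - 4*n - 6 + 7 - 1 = -3*n^2 + 15*n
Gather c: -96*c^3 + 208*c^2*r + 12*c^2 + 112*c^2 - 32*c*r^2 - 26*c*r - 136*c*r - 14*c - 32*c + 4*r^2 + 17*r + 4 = -96*c^3 + c^2*(208*r + 124) + c*(-32*r^2 - 162*r - 46) + 4*r^2 + 17*r + 4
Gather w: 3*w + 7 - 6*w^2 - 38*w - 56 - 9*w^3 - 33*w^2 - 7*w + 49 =-9*w^3 - 39*w^2 - 42*w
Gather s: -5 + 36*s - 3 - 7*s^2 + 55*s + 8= -7*s^2 + 91*s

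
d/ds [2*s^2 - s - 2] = 4*s - 1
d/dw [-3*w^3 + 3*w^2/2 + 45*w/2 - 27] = -9*w^2 + 3*w + 45/2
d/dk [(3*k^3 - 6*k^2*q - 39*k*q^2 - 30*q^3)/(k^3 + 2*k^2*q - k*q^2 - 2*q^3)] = 12*q/(k^2 - 2*k*q + q^2)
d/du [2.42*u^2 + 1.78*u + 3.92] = 4.84*u + 1.78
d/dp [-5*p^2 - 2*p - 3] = -10*p - 2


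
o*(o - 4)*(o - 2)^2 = o^4 - 8*o^3 + 20*o^2 - 16*o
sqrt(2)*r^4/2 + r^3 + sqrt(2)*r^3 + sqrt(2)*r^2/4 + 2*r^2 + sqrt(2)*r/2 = r*(r/2 + 1)*(r + sqrt(2)/2)*(sqrt(2)*r + 1)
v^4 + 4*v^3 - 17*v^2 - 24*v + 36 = (v - 3)*(v - 1)*(v + 2)*(v + 6)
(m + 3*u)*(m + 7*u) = m^2 + 10*m*u + 21*u^2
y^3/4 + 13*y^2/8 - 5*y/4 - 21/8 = (y/4 + 1/4)*(y - 3/2)*(y + 7)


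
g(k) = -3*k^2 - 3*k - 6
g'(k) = -6*k - 3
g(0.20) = -6.72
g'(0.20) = -4.20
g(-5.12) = -69.28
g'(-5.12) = 27.72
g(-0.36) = -5.31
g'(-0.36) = -0.84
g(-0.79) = -5.50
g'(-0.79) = 1.74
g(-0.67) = -5.34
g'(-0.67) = 1.02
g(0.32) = -7.27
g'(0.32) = -4.92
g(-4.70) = -58.17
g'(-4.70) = 25.20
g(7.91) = -217.43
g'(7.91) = -50.46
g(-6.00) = -96.00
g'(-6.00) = 33.00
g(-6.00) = -96.00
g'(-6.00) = 33.00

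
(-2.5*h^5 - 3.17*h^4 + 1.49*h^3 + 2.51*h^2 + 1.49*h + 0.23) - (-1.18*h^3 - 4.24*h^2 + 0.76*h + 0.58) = -2.5*h^5 - 3.17*h^4 + 2.67*h^3 + 6.75*h^2 + 0.73*h - 0.35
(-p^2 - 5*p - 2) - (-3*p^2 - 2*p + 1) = 2*p^2 - 3*p - 3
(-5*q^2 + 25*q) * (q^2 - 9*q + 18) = -5*q^4 + 70*q^3 - 315*q^2 + 450*q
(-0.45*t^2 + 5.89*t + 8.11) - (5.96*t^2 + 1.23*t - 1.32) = -6.41*t^2 + 4.66*t + 9.43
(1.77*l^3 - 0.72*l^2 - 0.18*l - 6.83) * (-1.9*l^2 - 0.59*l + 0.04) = -3.363*l^5 + 0.3237*l^4 + 0.8376*l^3 + 13.0544*l^2 + 4.0225*l - 0.2732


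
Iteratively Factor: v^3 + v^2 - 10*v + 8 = (v - 1)*(v^2 + 2*v - 8) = (v - 2)*(v - 1)*(v + 4)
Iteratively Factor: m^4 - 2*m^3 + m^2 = (m)*(m^3 - 2*m^2 + m) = m*(m - 1)*(m^2 - m) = m*(m - 1)^2*(m)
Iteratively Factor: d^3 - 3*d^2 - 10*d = (d)*(d^2 - 3*d - 10) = d*(d + 2)*(d - 5)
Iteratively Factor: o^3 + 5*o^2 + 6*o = (o + 3)*(o^2 + 2*o) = (o + 2)*(o + 3)*(o)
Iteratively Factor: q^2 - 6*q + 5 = (q - 1)*(q - 5)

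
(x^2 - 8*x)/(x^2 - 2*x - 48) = x/(x + 6)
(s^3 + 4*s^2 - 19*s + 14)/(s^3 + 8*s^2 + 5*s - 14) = (s - 2)/(s + 2)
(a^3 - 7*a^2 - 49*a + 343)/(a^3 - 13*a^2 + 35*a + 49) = (a + 7)/(a + 1)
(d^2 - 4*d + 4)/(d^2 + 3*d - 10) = (d - 2)/(d + 5)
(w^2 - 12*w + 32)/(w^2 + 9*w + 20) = (w^2 - 12*w + 32)/(w^2 + 9*w + 20)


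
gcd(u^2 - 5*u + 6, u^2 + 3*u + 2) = 1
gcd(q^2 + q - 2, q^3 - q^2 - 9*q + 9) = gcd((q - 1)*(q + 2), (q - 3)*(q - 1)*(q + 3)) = q - 1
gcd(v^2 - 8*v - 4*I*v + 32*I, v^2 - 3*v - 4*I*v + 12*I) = v - 4*I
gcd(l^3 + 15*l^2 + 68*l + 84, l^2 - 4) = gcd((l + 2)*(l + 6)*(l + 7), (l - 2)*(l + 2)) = l + 2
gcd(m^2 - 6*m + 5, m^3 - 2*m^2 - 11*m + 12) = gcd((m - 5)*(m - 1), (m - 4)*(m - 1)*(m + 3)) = m - 1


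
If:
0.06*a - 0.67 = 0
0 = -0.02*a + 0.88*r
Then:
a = 11.17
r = 0.25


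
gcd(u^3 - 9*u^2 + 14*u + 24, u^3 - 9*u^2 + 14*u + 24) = u^3 - 9*u^2 + 14*u + 24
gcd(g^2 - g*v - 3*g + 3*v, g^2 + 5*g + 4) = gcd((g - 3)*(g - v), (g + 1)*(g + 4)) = 1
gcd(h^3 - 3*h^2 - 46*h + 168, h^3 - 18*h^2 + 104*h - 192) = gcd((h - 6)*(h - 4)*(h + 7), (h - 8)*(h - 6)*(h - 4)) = h^2 - 10*h + 24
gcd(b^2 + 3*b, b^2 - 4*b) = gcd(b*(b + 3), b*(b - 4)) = b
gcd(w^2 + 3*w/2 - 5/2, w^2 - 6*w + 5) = w - 1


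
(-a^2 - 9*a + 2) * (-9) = 9*a^2 + 81*a - 18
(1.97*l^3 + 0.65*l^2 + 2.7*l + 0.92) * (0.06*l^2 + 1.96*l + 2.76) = 0.1182*l^5 + 3.9002*l^4 + 6.8732*l^3 + 7.1412*l^2 + 9.2552*l + 2.5392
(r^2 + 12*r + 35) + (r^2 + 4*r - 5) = 2*r^2 + 16*r + 30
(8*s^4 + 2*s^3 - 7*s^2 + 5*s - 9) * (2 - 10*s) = -80*s^5 - 4*s^4 + 74*s^3 - 64*s^2 + 100*s - 18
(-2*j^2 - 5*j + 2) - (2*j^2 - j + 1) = -4*j^2 - 4*j + 1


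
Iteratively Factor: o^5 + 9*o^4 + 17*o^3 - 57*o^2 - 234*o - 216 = (o + 3)*(o^4 + 6*o^3 - o^2 - 54*o - 72) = (o + 3)^2*(o^3 + 3*o^2 - 10*o - 24) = (o + 2)*(o + 3)^2*(o^2 + o - 12) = (o - 3)*(o + 2)*(o + 3)^2*(o + 4)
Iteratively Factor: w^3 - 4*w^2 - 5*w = (w - 5)*(w^2 + w) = w*(w - 5)*(w + 1)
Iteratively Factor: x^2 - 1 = (x - 1)*(x + 1)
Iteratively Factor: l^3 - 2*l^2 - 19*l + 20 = (l - 1)*(l^2 - l - 20) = (l - 5)*(l - 1)*(l + 4)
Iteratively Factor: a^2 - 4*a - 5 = (a - 5)*(a + 1)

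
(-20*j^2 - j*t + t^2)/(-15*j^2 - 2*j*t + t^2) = (4*j + t)/(3*j + t)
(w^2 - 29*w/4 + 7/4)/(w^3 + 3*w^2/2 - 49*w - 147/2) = (4*w - 1)/(2*(2*w^2 + 17*w + 21))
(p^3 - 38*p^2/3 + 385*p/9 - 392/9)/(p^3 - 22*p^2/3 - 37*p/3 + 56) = (p - 7/3)/(p + 3)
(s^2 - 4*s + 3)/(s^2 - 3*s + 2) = (s - 3)/(s - 2)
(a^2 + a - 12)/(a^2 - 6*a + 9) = (a + 4)/(a - 3)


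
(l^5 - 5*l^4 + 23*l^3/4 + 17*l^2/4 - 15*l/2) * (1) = l^5 - 5*l^4 + 23*l^3/4 + 17*l^2/4 - 15*l/2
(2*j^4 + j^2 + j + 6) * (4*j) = 8*j^5 + 4*j^3 + 4*j^2 + 24*j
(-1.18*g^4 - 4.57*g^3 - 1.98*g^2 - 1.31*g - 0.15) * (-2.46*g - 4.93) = 2.9028*g^5 + 17.0596*g^4 + 27.4009*g^3 + 12.984*g^2 + 6.8273*g + 0.7395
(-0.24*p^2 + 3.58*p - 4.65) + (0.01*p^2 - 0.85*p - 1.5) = -0.23*p^2 + 2.73*p - 6.15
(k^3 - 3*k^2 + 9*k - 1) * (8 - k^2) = -k^5 + 3*k^4 - k^3 - 23*k^2 + 72*k - 8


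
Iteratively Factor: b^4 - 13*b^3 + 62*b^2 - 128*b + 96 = (b - 4)*(b^3 - 9*b^2 + 26*b - 24) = (b - 4)*(b - 2)*(b^2 - 7*b + 12) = (b - 4)*(b - 3)*(b - 2)*(b - 4)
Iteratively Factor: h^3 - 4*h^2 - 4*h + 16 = (h - 2)*(h^2 - 2*h - 8) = (h - 4)*(h - 2)*(h + 2)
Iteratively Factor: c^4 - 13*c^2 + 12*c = (c)*(c^3 - 13*c + 12) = c*(c + 4)*(c^2 - 4*c + 3) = c*(c - 1)*(c + 4)*(c - 3)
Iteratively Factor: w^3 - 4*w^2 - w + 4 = (w + 1)*(w^2 - 5*w + 4) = (w - 1)*(w + 1)*(w - 4)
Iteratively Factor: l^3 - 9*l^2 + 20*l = (l)*(l^2 - 9*l + 20) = l*(l - 4)*(l - 5)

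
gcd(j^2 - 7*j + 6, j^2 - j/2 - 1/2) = j - 1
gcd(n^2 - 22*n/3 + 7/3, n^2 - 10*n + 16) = 1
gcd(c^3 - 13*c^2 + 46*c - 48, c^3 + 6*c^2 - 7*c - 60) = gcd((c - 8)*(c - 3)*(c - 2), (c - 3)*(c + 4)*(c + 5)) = c - 3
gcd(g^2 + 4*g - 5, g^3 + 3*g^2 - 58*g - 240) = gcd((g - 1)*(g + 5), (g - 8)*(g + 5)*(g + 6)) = g + 5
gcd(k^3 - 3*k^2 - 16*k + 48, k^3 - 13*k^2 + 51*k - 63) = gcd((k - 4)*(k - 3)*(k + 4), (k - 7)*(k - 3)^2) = k - 3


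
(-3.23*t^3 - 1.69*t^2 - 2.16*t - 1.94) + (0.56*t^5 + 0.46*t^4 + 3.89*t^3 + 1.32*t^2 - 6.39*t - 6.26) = 0.56*t^5 + 0.46*t^4 + 0.66*t^3 - 0.37*t^2 - 8.55*t - 8.2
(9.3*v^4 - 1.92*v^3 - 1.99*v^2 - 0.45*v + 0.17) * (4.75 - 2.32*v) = -21.576*v^5 + 48.6294*v^4 - 4.5032*v^3 - 8.4085*v^2 - 2.5319*v + 0.8075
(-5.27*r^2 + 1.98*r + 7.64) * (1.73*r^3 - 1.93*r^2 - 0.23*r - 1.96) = -9.1171*r^5 + 13.5965*r^4 + 10.6079*r^3 - 4.8714*r^2 - 5.638*r - 14.9744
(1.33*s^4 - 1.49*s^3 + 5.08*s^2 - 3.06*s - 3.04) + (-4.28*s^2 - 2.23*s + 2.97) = 1.33*s^4 - 1.49*s^3 + 0.8*s^2 - 5.29*s - 0.0699999999999998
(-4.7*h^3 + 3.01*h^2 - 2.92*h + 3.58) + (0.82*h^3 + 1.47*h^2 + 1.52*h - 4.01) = -3.88*h^3 + 4.48*h^2 - 1.4*h - 0.43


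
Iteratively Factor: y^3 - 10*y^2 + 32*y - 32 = (y - 4)*(y^2 - 6*y + 8) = (y - 4)*(y - 2)*(y - 4)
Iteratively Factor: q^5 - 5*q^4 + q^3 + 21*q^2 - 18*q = (q + 2)*(q^4 - 7*q^3 + 15*q^2 - 9*q) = q*(q + 2)*(q^3 - 7*q^2 + 15*q - 9) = q*(q - 3)*(q + 2)*(q^2 - 4*q + 3) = q*(q - 3)*(q - 1)*(q + 2)*(q - 3)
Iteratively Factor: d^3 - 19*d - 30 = (d + 3)*(d^2 - 3*d - 10) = (d + 2)*(d + 3)*(d - 5)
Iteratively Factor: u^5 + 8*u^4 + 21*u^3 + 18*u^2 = (u)*(u^4 + 8*u^3 + 21*u^2 + 18*u) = u^2*(u^3 + 8*u^2 + 21*u + 18) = u^2*(u + 3)*(u^2 + 5*u + 6) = u^2*(u + 2)*(u + 3)*(u + 3)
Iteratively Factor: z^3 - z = (z)*(z^2 - 1) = z*(z - 1)*(z + 1)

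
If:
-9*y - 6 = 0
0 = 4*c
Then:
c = 0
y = -2/3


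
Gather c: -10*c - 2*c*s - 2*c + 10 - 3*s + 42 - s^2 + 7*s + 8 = c*(-2*s - 12) - s^2 + 4*s + 60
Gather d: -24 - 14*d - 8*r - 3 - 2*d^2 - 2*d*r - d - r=-2*d^2 + d*(-2*r - 15) - 9*r - 27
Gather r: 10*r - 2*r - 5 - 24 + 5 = 8*r - 24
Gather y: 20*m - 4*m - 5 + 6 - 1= 16*m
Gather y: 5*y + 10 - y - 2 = 4*y + 8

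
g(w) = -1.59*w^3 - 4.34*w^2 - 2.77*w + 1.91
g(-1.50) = 1.67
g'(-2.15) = -6.16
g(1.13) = -9.06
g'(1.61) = -29.11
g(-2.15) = 3.61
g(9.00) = -1533.67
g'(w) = -4.77*w^2 - 8.68*w - 2.77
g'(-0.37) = -0.21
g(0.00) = 1.91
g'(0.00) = -2.77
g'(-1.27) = 0.56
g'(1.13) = -18.67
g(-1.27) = 1.68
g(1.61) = -20.43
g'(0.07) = -3.40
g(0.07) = 1.69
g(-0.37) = 2.42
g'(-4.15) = -48.90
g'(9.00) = -467.26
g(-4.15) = 52.30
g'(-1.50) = -0.48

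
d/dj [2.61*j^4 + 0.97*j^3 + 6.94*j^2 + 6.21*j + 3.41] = 10.44*j^3 + 2.91*j^2 + 13.88*j + 6.21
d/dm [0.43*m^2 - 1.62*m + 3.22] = 0.86*m - 1.62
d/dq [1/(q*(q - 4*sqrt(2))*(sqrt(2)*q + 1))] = (-3*sqrt(2)*q^2 + 14*q + 4*sqrt(2))/(q^2*(2*q^4 - 14*sqrt(2)*q^3 + 33*q^2 + 56*sqrt(2)*q + 32))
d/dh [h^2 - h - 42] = 2*h - 1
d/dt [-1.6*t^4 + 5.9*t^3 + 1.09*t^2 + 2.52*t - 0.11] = -6.4*t^3 + 17.7*t^2 + 2.18*t + 2.52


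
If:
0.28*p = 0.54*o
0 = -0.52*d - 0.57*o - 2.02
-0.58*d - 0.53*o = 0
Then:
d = 19.47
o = -21.30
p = -41.08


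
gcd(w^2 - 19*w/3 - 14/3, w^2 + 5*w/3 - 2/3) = 1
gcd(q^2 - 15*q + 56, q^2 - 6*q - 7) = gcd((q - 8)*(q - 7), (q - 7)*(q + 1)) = q - 7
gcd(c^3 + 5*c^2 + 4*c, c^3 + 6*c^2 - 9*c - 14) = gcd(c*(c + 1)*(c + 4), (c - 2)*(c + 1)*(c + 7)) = c + 1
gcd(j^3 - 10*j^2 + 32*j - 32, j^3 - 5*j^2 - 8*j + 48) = j^2 - 8*j + 16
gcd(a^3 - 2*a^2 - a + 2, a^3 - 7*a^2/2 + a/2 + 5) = a^2 - a - 2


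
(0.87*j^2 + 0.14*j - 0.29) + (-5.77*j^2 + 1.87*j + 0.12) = -4.9*j^2 + 2.01*j - 0.17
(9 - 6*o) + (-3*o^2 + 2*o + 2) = -3*o^2 - 4*o + 11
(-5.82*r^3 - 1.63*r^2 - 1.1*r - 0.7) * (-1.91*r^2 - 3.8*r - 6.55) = 11.1162*r^5 + 25.2293*r^4 + 46.416*r^3 + 16.1935*r^2 + 9.865*r + 4.585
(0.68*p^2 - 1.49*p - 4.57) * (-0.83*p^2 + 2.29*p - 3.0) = -0.5644*p^4 + 2.7939*p^3 - 1.659*p^2 - 5.9953*p + 13.71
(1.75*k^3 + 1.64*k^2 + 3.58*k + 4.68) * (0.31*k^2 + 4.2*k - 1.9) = 0.5425*k^5 + 7.8584*k^4 + 4.6728*k^3 + 13.3708*k^2 + 12.854*k - 8.892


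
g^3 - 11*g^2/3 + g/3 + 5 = (g - 3)*(g - 5/3)*(g + 1)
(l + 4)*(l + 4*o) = l^2 + 4*l*o + 4*l + 16*o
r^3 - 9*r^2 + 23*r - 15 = (r - 5)*(r - 3)*(r - 1)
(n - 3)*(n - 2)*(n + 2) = n^3 - 3*n^2 - 4*n + 12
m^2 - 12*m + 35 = (m - 7)*(m - 5)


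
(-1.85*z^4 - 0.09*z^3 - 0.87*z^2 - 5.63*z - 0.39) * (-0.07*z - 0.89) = 0.1295*z^5 + 1.6528*z^4 + 0.141*z^3 + 1.1684*z^2 + 5.038*z + 0.3471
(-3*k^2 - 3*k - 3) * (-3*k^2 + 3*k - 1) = 9*k^4 + 3*k^2 - 6*k + 3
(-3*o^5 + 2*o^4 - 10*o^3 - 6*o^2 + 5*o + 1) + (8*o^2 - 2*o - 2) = -3*o^5 + 2*o^4 - 10*o^3 + 2*o^2 + 3*o - 1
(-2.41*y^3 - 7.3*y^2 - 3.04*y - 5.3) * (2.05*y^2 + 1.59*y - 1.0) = -4.9405*y^5 - 18.7969*y^4 - 15.429*y^3 - 8.3986*y^2 - 5.387*y + 5.3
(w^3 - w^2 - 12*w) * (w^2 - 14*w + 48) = w^5 - 15*w^4 + 50*w^3 + 120*w^2 - 576*w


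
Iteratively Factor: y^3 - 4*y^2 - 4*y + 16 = (y + 2)*(y^2 - 6*y + 8) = (y - 2)*(y + 2)*(y - 4)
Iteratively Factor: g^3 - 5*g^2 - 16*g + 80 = (g - 5)*(g^2 - 16) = (g - 5)*(g - 4)*(g + 4)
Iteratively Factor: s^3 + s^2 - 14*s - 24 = (s + 2)*(s^2 - s - 12) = (s - 4)*(s + 2)*(s + 3)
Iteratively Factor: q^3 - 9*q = (q)*(q^2 - 9) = q*(q + 3)*(q - 3)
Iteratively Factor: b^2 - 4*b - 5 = (b + 1)*(b - 5)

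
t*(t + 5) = t^2 + 5*t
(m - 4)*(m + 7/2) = m^2 - m/2 - 14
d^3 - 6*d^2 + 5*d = d*(d - 5)*(d - 1)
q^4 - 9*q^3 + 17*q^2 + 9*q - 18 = (q - 6)*(q - 3)*(q - 1)*(q + 1)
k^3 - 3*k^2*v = k^2*(k - 3*v)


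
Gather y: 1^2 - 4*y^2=1 - 4*y^2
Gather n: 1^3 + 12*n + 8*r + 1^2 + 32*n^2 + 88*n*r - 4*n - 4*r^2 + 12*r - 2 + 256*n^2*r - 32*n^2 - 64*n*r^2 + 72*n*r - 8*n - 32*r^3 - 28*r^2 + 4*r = 256*n^2*r + n*(-64*r^2 + 160*r) - 32*r^3 - 32*r^2 + 24*r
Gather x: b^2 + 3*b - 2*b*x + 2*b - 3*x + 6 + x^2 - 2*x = b^2 + 5*b + x^2 + x*(-2*b - 5) + 6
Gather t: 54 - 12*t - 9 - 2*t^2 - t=-2*t^2 - 13*t + 45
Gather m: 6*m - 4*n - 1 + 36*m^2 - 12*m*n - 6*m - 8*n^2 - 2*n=36*m^2 - 12*m*n - 8*n^2 - 6*n - 1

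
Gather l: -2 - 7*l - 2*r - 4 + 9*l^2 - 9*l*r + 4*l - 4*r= 9*l^2 + l*(-9*r - 3) - 6*r - 6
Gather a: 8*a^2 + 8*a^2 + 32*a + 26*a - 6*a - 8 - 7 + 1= 16*a^2 + 52*a - 14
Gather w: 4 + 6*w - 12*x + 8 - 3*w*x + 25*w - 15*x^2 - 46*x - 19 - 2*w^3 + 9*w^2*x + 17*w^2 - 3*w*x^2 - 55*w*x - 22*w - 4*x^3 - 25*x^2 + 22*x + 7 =-2*w^3 + w^2*(9*x + 17) + w*(-3*x^2 - 58*x + 9) - 4*x^3 - 40*x^2 - 36*x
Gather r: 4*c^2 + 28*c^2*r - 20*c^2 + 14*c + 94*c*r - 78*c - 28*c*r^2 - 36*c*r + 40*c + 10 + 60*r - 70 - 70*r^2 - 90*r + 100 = -16*c^2 - 24*c + r^2*(-28*c - 70) + r*(28*c^2 + 58*c - 30) + 40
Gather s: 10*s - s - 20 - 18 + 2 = 9*s - 36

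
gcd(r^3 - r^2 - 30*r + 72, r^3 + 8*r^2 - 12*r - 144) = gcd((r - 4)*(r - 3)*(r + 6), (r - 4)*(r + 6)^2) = r^2 + 2*r - 24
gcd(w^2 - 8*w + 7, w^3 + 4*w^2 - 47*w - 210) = w - 7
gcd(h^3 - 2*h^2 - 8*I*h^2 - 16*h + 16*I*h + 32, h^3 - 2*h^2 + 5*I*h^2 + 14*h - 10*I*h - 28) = h - 2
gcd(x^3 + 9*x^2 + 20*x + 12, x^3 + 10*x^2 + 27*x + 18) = x^2 + 7*x + 6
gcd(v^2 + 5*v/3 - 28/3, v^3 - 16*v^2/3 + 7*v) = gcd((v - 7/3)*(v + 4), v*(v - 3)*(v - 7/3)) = v - 7/3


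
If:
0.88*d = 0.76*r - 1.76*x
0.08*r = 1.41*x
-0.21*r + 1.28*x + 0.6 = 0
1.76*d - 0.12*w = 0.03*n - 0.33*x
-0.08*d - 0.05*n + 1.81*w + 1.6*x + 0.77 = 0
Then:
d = 3.28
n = 177.34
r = 4.37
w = 4.40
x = 0.25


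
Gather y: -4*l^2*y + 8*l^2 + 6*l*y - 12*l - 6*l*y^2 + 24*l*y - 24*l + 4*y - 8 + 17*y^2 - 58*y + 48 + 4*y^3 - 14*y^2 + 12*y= 8*l^2 - 36*l + 4*y^3 + y^2*(3 - 6*l) + y*(-4*l^2 + 30*l - 42) + 40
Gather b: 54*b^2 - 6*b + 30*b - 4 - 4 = 54*b^2 + 24*b - 8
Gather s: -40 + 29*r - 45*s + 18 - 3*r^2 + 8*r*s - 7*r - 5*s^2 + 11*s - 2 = -3*r^2 + 22*r - 5*s^2 + s*(8*r - 34) - 24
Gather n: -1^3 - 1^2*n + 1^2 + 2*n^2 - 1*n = 2*n^2 - 2*n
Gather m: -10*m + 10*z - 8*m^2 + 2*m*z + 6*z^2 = -8*m^2 + m*(2*z - 10) + 6*z^2 + 10*z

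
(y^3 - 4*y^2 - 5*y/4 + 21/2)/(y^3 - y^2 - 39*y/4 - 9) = (2*y^2 - 11*y + 14)/(2*y^2 - 5*y - 12)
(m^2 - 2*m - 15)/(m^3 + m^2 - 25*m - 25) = (m + 3)/(m^2 + 6*m + 5)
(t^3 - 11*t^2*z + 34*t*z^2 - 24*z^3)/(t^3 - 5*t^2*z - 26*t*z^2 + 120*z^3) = (t - z)/(t + 5*z)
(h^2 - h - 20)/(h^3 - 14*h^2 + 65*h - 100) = (h + 4)/(h^2 - 9*h + 20)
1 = 1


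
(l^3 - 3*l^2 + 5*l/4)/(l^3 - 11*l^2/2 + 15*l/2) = (l - 1/2)/(l - 3)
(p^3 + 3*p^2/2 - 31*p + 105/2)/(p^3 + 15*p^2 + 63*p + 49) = (2*p^2 - 11*p + 15)/(2*(p^2 + 8*p + 7))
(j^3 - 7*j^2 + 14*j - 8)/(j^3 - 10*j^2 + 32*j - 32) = (j - 1)/(j - 4)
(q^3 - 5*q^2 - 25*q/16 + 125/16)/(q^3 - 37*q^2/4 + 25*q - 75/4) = (q + 5/4)/(q - 3)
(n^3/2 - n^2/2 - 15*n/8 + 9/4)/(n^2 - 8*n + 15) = (4*n^3 - 4*n^2 - 15*n + 18)/(8*(n^2 - 8*n + 15))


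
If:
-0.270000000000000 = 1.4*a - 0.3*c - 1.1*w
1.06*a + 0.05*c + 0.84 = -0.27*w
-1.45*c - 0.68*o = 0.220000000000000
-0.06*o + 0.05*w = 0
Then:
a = -0.64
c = 0.08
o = -0.50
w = -0.60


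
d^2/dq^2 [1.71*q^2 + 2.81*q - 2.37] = 3.42000000000000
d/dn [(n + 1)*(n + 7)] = 2*n + 8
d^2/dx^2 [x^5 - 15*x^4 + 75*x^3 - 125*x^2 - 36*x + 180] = 20*x^3 - 180*x^2 + 450*x - 250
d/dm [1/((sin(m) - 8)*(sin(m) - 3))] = (11 - 2*sin(m))*cos(m)/((sin(m) - 8)^2*(sin(m) - 3)^2)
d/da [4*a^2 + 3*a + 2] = 8*a + 3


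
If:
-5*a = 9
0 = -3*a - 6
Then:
No Solution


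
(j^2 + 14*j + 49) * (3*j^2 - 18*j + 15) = 3*j^4 + 24*j^3 - 90*j^2 - 672*j + 735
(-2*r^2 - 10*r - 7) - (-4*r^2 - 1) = 2*r^2 - 10*r - 6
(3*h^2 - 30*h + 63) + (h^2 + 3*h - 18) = 4*h^2 - 27*h + 45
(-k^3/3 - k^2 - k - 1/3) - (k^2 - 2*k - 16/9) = -k^3/3 - 2*k^2 + k + 13/9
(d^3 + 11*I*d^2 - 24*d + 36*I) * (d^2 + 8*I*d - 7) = d^5 + 19*I*d^4 - 119*d^3 - 233*I*d^2 - 120*d - 252*I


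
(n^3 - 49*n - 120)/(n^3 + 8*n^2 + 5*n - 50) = (n^2 - 5*n - 24)/(n^2 + 3*n - 10)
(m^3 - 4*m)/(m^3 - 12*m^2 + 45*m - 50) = m*(m + 2)/(m^2 - 10*m + 25)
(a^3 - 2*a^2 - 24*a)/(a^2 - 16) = a*(a - 6)/(a - 4)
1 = 1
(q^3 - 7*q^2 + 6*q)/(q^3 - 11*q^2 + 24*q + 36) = q*(q - 1)/(q^2 - 5*q - 6)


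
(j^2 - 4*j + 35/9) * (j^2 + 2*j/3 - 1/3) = j^4 - 10*j^3/3 + 8*j^2/9 + 106*j/27 - 35/27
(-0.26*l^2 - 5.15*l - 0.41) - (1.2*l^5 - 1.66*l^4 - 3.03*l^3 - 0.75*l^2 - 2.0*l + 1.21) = -1.2*l^5 + 1.66*l^4 + 3.03*l^3 + 0.49*l^2 - 3.15*l - 1.62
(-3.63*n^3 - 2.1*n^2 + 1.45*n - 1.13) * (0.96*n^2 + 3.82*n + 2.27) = -3.4848*n^5 - 15.8826*n^4 - 14.8701*n^3 - 0.3128*n^2 - 1.0251*n - 2.5651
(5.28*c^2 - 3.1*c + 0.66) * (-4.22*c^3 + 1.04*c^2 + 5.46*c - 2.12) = -22.2816*c^5 + 18.5732*c^4 + 22.8196*c^3 - 27.4332*c^2 + 10.1756*c - 1.3992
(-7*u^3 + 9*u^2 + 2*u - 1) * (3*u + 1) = -21*u^4 + 20*u^3 + 15*u^2 - u - 1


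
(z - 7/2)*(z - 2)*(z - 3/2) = z^3 - 7*z^2 + 61*z/4 - 21/2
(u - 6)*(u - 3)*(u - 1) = u^3 - 10*u^2 + 27*u - 18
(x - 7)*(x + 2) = x^2 - 5*x - 14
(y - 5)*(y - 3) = y^2 - 8*y + 15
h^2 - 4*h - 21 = (h - 7)*(h + 3)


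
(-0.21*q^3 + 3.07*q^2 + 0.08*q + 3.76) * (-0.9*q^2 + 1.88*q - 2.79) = 0.189*q^5 - 3.1578*q^4 + 6.2855*q^3 - 11.7989*q^2 + 6.8456*q - 10.4904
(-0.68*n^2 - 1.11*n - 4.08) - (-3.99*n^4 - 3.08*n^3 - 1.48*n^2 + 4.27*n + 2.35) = 3.99*n^4 + 3.08*n^3 + 0.8*n^2 - 5.38*n - 6.43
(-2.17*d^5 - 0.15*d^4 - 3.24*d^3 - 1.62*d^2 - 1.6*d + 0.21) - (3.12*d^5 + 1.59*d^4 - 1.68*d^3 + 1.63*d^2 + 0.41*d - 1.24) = -5.29*d^5 - 1.74*d^4 - 1.56*d^3 - 3.25*d^2 - 2.01*d + 1.45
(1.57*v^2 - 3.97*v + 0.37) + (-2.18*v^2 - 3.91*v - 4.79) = -0.61*v^2 - 7.88*v - 4.42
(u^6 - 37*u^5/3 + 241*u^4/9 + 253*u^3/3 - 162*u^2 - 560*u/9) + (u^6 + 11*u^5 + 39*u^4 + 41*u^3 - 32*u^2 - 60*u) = 2*u^6 - 4*u^5/3 + 592*u^4/9 + 376*u^3/3 - 194*u^2 - 1100*u/9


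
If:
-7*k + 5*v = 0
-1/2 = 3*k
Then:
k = -1/6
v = -7/30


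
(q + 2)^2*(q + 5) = q^3 + 9*q^2 + 24*q + 20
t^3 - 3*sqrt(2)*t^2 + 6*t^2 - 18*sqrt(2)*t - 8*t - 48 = (t + 6)*(t - 4*sqrt(2))*(t + sqrt(2))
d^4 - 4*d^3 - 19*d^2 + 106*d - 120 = (d - 4)*(d - 3)*(d - 2)*(d + 5)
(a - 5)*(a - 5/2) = a^2 - 15*a/2 + 25/2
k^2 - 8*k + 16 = (k - 4)^2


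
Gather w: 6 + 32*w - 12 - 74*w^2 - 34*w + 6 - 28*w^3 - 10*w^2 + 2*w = -28*w^3 - 84*w^2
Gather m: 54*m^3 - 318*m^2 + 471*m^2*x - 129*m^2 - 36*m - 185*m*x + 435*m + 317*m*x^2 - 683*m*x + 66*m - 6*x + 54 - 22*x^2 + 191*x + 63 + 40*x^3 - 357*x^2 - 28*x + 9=54*m^3 + m^2*(471*x - 447) + m*(317*x^2 - 868*x + 465) + 40*x^3 - 379*x^2 + 157*x + 126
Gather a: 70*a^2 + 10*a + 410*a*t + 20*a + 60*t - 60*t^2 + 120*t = 70*a^2 + a*(410*t + 30) - 60*t^2 + 180*t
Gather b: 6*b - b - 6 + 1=5*b - 5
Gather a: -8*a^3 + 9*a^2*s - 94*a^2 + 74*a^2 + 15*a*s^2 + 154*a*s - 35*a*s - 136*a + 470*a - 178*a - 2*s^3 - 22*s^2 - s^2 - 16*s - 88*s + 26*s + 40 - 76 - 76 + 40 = -8*a^3 + a^2*(9*s - 20) + a*(15*s^2 + 119*s + 156) - 2*s^3 - 23*s^2 - 78*s - 72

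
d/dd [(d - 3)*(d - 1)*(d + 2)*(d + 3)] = 4*d^3 + 3*d^2 - 22*d - 9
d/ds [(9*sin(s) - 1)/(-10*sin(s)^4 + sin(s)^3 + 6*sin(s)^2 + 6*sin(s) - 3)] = (270*sin(s)^4 - 58*sin(s)^3 - 51*sin(s)^2 + 12*sin(s) - 21)*cos(s)/((sin(s) - 1)^2*(10*sin(s)^3 + 9*sin(s)^2 + 3*sin(s) - 3)^2)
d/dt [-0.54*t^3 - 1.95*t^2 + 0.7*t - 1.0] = -1.62*t^2 - 3.9*t + 0.7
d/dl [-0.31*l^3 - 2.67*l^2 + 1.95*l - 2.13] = -0.93*l^2 - 5.34*l + 1.95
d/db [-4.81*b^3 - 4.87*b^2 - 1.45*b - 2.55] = -14.43*b^2 - 9.74*b - 1.45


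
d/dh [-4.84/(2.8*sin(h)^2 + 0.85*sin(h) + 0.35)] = (27.104*sin(h) + 4.114)*cos(h)/(2.8*sin(h)^2 + 0.85*sin(h) + 0.35)^2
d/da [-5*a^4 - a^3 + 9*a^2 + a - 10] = -20*a^3 - 3*a^2 + 18*a + 1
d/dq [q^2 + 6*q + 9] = 2*q + 6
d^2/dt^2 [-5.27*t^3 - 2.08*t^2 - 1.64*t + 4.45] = -31.62*t - 4.16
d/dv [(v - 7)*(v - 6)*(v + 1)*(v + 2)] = 4*v^3 - 30*v^2 + 10*v + 100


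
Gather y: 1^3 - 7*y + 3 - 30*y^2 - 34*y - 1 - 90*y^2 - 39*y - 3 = -120*y^2 - 80*y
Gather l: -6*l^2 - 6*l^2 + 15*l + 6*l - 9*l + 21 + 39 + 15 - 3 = -12*l^2 + 12*l + 72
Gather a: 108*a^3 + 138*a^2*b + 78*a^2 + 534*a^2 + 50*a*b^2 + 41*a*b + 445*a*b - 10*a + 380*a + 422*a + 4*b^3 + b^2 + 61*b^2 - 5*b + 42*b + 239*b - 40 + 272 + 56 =108*a^3 + a^2*(138*b + 612) + a*(50*b^2 + 486*b + 792) + 4*b^3 + 62*b^2 + 276*b + 288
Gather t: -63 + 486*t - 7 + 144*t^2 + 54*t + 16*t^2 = 160*t^2 + 540*t - 70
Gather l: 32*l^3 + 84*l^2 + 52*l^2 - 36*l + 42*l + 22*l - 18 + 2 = 32*l^3 + 136*l^2 + 28*l - 16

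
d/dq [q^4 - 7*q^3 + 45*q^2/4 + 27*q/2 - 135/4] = 4*q^3 - 21*q^2 + 45*q/2 + 27/2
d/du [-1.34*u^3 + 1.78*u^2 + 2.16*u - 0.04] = -4.02*u^2 + 3.56*u + 2.16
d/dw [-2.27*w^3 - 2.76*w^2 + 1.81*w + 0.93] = -6.81*w^2 - 5.52*w + 1.81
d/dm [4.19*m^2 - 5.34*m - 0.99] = 8.38*m - 5.34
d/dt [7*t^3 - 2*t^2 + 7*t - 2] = 21*t^2 - 4*t + 7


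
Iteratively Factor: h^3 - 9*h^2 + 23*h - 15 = (h - 3)*(h^2 - 6*h + 5) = (h - 3)*(h - 1)*(h - 5)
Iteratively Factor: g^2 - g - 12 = (g + 3)*(g - 4)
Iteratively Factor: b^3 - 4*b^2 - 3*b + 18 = (b - 3)*(b^2 - b - 6) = (b - 3)*(b + 2)*(b - 3)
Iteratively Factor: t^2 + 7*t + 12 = (t + 4)*(t + 3)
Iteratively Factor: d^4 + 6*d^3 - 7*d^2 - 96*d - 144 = (d - 4)*(d^3 + 10*d^2 + 33*d + 36) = (d - 4)*(d + 3)*(d^2 + 7*d + 12) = (d - 4)*(d + 3)*(d + 4)*(d + 3)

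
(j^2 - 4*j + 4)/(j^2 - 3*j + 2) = (j - 2)/(j - 1)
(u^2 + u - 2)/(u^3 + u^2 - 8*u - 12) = (u - 1)/(u^2 - u - 6)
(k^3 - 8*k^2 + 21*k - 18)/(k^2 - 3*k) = k - 5 + 6/k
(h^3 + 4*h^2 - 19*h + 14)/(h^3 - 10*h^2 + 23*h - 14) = (h + 7)/(h - 7)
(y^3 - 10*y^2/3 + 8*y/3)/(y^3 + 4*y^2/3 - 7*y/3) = (3*y^2 - 10*y + 8)/(3*y^2 + 4*y - 7)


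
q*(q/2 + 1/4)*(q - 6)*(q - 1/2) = q^4/2 - 3*q^3 - q^2/8 + 3*q/4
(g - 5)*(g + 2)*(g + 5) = g^3 + 2*g^2 - 25*g - 50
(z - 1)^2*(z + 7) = z^3 + 5*z^2 - 13*z + 7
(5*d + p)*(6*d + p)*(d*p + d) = 30*d^3*p + 30*d^3 + 11*d^2*p^2 + 11*d^2*p + d*p^3 + d*p^2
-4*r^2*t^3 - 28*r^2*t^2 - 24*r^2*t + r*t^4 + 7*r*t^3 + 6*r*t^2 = t*(-4*r + t)*(t + 6)*(r*t + r)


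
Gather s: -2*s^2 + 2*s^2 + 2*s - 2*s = 0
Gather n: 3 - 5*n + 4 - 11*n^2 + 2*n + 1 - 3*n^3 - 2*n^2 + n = -3*n^3 - 13*n^2 - 2*n + 8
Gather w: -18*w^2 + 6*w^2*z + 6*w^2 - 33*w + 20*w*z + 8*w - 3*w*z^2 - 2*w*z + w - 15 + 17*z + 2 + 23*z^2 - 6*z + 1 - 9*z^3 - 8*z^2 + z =w^2*(6*z - 12) + w*(-3*z^2 + 18*z - 24) - 9*z^3 + 15*z^2 + 12*z - 12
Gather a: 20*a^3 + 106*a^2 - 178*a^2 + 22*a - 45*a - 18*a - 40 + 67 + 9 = 20*a^3 - 72*a^2 - 41*a + 36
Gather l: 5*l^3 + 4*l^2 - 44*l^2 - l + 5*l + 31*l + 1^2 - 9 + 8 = 5*l^3 - 40*l^2 + 35*l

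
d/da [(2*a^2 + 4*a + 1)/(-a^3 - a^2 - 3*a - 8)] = (2*a^4 + 8*a^3 + a^2 - 30*a - 29)/(a^6 + 2*a^5 + 7*a^4 + 22*a^3 + 25*a^2 + 48*a + 64)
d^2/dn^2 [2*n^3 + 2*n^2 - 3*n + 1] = 12*n + 4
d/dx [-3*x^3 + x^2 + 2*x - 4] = -9*x^2 + 2*x + 2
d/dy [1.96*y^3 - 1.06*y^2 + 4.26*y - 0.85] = 5.88*y^2 - 2.12*y + 4.26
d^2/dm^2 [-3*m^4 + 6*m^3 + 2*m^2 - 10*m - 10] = -36*m^2 + 36*m + 4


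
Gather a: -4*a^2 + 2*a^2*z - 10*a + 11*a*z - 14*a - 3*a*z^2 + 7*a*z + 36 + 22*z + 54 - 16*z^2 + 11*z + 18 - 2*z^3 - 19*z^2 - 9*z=a^2*(2*z - 4) + a*(-3*z^2 + 18*z - 24) - 2*z^3 - 35*z^2 + 24*z + 108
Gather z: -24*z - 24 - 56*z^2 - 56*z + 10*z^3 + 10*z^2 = 10*z^3 - 46*z^2 - 80*z - 24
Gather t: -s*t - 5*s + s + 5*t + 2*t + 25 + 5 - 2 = -4*s + t*(7 - s) + 28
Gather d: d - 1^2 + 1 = d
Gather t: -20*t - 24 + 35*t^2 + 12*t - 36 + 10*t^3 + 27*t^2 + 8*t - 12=10*t^3 + 62*t^2 - 72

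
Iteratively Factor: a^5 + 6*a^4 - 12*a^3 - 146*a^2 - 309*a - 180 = (a + 1)*(a^4 + 5*a^3 - 17*a^2 - 129*a - 180) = (a + 1)*(a + 4)*(a^3 + a^2 - 21*a - 45) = (a + 1)*(a + 3)*(a + 4)*(a^2 - 2*a - 15) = (a + 1)*(a + 3)^2*(a + 4)*(a - 5)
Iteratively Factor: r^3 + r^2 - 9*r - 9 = (r + 1)*(r^2 - 9) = (r + 1)*(r + 3)*(r - 3)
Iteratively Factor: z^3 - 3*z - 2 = (z + 1)*(z^2 - z - 2) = (z - 2)*(z + 1)*(z + 1)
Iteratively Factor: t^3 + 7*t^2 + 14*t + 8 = (t + 1)*(t^2 + 6*t + 8) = (t + 1)*(t + 4)*(t + 2)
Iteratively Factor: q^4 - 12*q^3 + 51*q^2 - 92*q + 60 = (q - 5)*(q^3 - 7*q^2 + 16*q - 12) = (q - 5)*(q - 2)*(q^2 - 5*q + 6) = (q - 5)*(q - 3)*(q - 2)*(q - 2)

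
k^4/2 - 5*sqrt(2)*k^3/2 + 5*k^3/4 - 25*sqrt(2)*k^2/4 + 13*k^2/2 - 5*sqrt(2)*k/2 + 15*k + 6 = (k/2 + 1)*(k + 1/2)*(k - 3*sqrt(2))*(k - 2*sqrt(2))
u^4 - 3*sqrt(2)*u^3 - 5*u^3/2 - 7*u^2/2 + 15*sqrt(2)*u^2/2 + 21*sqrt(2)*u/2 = u*(u - 7/2)*(u + 1)*(u - 3*sqrt(2))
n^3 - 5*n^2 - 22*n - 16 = (n - 8)*(n + 1)*(n + 2)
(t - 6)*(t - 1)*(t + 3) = t^3 - 4*t^2 - 15*t + 18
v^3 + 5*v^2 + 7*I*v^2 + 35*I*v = v*(v + 5)*(v + 7*I)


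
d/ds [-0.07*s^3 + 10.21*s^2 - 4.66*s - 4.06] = -0.21*s^2 + 20.42*s - 4.66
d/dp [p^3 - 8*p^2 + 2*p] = 3*p^2 - 16*p + 2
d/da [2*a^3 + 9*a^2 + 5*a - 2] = 6*a^2 + 18*a + 5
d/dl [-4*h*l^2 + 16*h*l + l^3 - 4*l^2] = -8*h*l + 16*h + 3*l^2 - 8*l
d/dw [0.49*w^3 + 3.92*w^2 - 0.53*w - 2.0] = 1.47*w^2 + 7.84*w - 0.53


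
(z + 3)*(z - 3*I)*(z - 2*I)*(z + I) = z^4 + 3*z^3 - 4*I*z^3 - z^2 - 12*I*z^2 - 3*z - 6*I*z - 18*I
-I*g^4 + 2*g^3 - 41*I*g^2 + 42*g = g*(g - 6*I)*(g + 7*I)*(-I*g + 1)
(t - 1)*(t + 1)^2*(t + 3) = t^4 + 4*t^3 + 2*t^2 - 4*t - 3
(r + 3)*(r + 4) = r^2 + 7*r + 12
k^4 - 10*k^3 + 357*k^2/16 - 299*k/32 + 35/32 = (k - 7)*(k - 5/2)*(k - 1/4)^2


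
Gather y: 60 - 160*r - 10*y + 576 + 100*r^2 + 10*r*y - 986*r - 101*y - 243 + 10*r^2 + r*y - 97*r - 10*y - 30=110*r^2 - 1243*r + y*(11*r - 121) + 363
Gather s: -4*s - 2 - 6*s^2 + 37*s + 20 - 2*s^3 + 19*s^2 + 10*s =-2*s^3 + 13*s^2 + 43*s + 18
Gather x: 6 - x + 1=7 - x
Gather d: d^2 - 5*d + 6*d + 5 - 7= d^2 + d - 2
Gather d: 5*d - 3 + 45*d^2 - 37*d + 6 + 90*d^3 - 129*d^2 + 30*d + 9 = 90*d^3 - 84*d^2 - 2*d + 12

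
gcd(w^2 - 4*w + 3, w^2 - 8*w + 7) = w - 1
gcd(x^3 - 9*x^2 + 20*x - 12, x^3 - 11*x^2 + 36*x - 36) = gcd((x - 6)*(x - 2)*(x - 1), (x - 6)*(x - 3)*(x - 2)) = x^2 - 8*x + 12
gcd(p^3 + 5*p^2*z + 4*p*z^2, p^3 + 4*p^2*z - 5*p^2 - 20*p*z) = p^2 + 4*p*z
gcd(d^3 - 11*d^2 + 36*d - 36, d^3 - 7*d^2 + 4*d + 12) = d^2 - 8*d + 12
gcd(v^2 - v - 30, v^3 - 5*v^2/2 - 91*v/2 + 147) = v - 6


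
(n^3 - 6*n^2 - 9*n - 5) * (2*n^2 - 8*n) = 2*n^5 - 20*n^4 + 30*n^3 + 62*n^2 + 40*n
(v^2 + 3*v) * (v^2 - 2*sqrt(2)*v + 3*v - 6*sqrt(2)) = v^4 - 2*sqrt(2)*v^3 + 6*v^3 - 12*sqrt(2)*v^2 + 9*v^2 - 18*sqrt(2)*v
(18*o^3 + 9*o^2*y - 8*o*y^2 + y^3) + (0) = 18*o^3 + 9*o^2*y - 8*o*y^2 + y^3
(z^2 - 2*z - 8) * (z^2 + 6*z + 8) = z^4 + 4*z^3 - 12*z^2 - 64*z - 64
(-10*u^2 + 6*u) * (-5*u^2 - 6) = 50*u^4 - 30*u^3 + 60*u^2 - 36*u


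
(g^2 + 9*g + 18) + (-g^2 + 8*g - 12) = 17*g + 6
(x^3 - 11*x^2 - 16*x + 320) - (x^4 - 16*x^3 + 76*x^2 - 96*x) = -x^4 + 17*x^3 - 87*x^2 + 80*x + 320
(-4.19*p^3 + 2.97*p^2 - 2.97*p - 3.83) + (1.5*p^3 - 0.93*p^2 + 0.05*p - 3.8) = -2.69*p^3 + 2.04*p^2 - 2.92*p - 7.63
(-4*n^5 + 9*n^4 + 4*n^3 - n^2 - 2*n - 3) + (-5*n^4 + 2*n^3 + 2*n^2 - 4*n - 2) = -4*n^5 + 4*n^4 + 6*n^3 + n^2 - 6*n - 5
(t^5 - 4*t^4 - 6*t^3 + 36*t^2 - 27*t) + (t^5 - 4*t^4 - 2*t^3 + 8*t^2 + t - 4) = 2*t^5 - 8*t^4 - 8*t^3 + 44*t^2 - 26*t - 4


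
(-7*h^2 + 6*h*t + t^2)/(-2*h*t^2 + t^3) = (7*h^2 - 6*h*t - t^2)/(t^2*(2*h - t))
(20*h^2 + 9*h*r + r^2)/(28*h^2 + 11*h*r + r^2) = (5*h + r)/(7*h + r)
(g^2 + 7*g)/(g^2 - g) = (g + 7)/(g - 1)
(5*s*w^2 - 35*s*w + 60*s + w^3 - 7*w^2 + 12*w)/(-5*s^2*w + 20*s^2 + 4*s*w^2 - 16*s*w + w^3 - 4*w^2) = (3 - w)/(s - w)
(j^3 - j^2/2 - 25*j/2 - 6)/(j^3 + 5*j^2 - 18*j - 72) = (j + 1/2)/(j + 6)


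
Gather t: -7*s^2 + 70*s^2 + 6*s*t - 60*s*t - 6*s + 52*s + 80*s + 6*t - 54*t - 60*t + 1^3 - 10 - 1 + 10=63*s^2 + 126*s + t*(-54*s - 108)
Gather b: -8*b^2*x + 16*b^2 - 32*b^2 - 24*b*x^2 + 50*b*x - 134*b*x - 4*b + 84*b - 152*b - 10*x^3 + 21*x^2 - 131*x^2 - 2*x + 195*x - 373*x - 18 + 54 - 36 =b^2*(-8*x - 16) + b*(-24*x^2 - 84*x - 72) - 10*x^3 - 110*x^2 - 180*x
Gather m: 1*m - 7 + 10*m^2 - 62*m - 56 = 10*m^2 - 61*m - 63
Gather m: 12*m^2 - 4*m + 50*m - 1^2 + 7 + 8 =12*m^2 + 46*m + 14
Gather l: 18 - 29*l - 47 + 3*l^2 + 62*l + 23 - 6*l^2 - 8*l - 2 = -3*l^2 + 25*l - 8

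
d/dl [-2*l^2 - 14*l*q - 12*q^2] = -4*l - 14*q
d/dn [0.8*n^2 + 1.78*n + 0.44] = 1.6*n + 1.78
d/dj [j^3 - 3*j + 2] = 3*j^2 - 3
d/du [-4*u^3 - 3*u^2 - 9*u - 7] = -12*u^2 - 6*u - 9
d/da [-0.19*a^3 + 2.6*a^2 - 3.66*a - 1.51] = -0.57*a^2 + 5.2*a - 3.66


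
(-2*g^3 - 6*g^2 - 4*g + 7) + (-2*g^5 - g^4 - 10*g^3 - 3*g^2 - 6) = -2*g^5 - g^4 - 12*g^3 - 9*g^2 - 4*g + 1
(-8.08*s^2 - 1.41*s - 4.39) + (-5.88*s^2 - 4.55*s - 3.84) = -13.96*s^2 - 5.96*s - 8.23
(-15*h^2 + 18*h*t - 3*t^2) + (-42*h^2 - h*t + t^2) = -57*h^2 + 17*h*t - 2*t^2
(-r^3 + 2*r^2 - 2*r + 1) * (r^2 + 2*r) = -r^5 + 2*r^3 - 3*r^2 + 2*r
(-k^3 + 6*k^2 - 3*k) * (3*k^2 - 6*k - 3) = -3*k^5 + 24*k^4 - 42*k^3 + 9*k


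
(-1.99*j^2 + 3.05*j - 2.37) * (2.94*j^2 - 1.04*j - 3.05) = -5.8506*j^4 + 11.0366*j^3 - 4.0703*j^2 - 6.8377*j + 7.2285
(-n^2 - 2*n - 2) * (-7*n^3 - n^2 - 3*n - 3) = 7*n^5 + 15*n^4 + 19*n^3 + 11*n^2 + 12*n + 6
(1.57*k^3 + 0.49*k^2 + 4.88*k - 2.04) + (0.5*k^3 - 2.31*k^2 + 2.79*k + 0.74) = 2.07*k^3 - 1.82*k^2 + 7.67*k - 1.3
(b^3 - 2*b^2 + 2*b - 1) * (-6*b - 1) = -6*b^4 + 11*b^3 - 10*b^2 + 4*b + 1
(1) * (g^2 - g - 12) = g^2 - g - 12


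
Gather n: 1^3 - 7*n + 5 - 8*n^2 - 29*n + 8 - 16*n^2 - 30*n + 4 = -24*n^2 - 66*n + 18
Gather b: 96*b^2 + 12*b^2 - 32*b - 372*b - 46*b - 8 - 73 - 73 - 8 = 108*b^2 - 450*b - 162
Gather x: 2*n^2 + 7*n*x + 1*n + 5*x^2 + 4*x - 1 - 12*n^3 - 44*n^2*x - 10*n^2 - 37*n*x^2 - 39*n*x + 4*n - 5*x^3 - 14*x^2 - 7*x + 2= -12*n^3 - 8*n^2 + 5*n - 5*x^3 + x^2*(-37*n - 9) + x*(-44*n^2 - 32*n - 3) + 1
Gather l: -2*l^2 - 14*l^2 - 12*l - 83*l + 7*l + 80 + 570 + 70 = -16*l^2 - 88*l + 720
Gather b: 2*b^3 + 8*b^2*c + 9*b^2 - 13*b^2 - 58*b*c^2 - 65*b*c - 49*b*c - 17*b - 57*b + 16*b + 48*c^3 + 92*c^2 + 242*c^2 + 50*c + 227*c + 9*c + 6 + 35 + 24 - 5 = 2*b^3 + b^2*(8*c - 4) + b*(-58*c^2 - 114*c - 58) + 48*c^3 + 334*c^2 + 286*c + 60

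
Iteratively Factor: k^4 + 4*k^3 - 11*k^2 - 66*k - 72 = (k + 2)*(k^3 + 2*k^2 - 15*k - 36) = (k + 2)*(k + 3)*(k^2 - k - 12) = (k + 2)*(k + 3)^2*(k - 4)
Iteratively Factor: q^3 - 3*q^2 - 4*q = (q)*(q^2 - 3*q - 4) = q*(q + 1)*(q - 4)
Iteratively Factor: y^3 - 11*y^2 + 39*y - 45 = (y - 5)*(y^2 - 6*y + 9) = (y - 5)*(y - 3)*(y - 3)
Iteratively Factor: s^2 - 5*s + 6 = (s - 2)*(s - 3)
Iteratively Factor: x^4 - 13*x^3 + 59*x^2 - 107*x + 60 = (x - 3)*(x^3 - 10*x^2 + 29*x - 20) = (x - 4)*(x - 3)*(x^2 - 6*x + 5) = (x - 5)*(x - 4)*(x - 3)*(x - 1)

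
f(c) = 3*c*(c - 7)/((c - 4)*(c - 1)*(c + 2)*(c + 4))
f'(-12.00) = 0.01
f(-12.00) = 0.04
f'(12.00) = 0.00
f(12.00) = 0.01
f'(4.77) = 0.38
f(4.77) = -0.19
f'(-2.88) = -0.64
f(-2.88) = -3.24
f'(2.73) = -0.01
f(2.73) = 0.50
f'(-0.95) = -1.28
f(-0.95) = 0.73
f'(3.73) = 3.36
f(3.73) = 1.12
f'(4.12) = 17.30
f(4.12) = -1.91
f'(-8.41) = 0.05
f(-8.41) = 0.12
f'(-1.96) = -937.14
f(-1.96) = 36.60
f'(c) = -3*c*(c - 7)/((c - 4)*(c - 1)*(c + 2)*(c + 4)^2) - 3*c*(c - 7)/((c - 4)*(c - 1)*(c + 2)^2*(c + 4)) - 3*c*(c - 7)/((c - 4)*(c - 1)^2*(c + 2)*(c + 4)) - 3*c*(c - 7)/((c - 4)^2*(c - 1)*(c + 2)*(c + 4)) + 3*c/((c - 4)*(c - 1)*(c + 2)*(c + 4)) + 3*(c - 7)/((c - 4)*(c - 1)*(c + 2)*(c + 4)) = 6*(-c^5 + 10*c^4 + 7*c^3 - 71*c^2 + 32*c - 112)/(c^8 + 2*c^7 - 35*c^6 - 68*c^5 + 356*c^4 + 640*c^3 - 896*c^2 - 1024*c + 1024)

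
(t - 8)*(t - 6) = t^2 - 14*t + 48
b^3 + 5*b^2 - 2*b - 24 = (b - 2)*(b + 3)*(b + 4)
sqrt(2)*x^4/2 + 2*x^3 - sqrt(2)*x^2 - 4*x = x*(x - sqrt(2))*(x + 2*sqrt(2))*(sqrt(2)*x/2 + 1)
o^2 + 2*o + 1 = (o + 1)^2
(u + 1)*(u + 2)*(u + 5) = u^3 + 8*u^2 + 17*u + 10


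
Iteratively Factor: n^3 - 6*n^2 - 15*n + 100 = (n - 5)*(n^2 - n - 20) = (n - 5)*(n + 4)*(n - 5)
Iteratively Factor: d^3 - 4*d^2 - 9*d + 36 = (d - 3)*(d^2 - d - 12) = (d - 4)*(d - 3)*(d + 3)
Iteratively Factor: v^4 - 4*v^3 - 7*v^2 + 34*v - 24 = (v - 4)*(v^3 - 7*v + 6) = (v - 4)*(v + 3)*(v^2 - 3*v + 2) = (v - 4)*(v - 1)*(v + 3)*(v - 2)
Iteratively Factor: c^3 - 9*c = (c)*(c^2 - 9) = c*(c - 3)*(c + 3)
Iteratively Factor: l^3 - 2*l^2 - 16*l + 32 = (l - 4)*(l^2 + 2*l - 8) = (l - 4)*(l + 4)*(l - 2)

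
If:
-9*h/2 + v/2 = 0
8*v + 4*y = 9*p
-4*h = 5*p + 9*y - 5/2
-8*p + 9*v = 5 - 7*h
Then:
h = 585/3832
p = 505/479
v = 5265/3832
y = -180/479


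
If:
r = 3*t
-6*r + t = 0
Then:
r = 0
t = 0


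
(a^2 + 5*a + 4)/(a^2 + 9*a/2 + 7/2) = 2*(a + 4)/(2*a + 7)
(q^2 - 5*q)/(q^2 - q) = (q - 5)/(q - 1)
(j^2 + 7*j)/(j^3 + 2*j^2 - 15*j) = (j + 7)/(j^2 + 2*j - 15)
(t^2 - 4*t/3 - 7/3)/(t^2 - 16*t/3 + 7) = (t + 1)/(t - 3)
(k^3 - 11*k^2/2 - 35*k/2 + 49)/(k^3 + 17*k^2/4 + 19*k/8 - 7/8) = 4*(k^2 - 9*k + 14)/(4*k^2 + 3*k - 1)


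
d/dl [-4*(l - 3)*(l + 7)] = -8*l - 16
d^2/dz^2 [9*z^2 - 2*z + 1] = 18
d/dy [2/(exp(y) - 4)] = -2*exp(y)/(exp(y) - 4)^2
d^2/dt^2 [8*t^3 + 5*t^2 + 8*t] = 48*t + 10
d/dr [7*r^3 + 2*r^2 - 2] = r*(21*r + 4)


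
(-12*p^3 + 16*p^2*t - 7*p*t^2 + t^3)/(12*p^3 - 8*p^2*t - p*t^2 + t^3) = (-3*p + t)/(3*p + t)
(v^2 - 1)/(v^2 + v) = (v - 1)/v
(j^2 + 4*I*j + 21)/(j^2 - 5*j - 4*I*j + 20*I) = (j^2 + 4*I*j + 21)/(j^2 - 5*j - 4*I*j + 20*I)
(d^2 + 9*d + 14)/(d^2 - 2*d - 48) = (d^2 + 9*d + 14)/(d^2 - 2*d - 48)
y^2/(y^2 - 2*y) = y/(y - 2)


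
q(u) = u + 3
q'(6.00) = 1.00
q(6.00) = 9.00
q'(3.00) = 1.00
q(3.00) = 6.00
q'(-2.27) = 1.00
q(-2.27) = 0.73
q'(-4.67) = 1.00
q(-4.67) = -1.67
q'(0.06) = 1.00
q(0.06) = 3.06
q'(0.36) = 1.00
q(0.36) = 3.36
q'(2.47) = 1.00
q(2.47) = 5.47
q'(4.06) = 1.00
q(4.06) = 7.06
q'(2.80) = 1.00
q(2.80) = 5.80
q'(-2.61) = 1.00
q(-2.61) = 0.39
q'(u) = 1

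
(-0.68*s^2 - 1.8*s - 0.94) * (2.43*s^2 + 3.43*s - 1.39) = -1.6524*s^4 - 6.7064*s^3 - 7.513*s^2 - 0.7222*s + 1.3066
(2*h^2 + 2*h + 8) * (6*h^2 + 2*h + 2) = 12*h^4 + 16*h^3 + 56*h^2 + 20*h + 16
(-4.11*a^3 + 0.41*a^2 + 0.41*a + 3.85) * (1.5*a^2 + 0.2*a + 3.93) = -6.165*a^5 - 0.207*a^4 - 15.4553*a^3 + 7.4683*a^2 + 2.3813*a + 15.1305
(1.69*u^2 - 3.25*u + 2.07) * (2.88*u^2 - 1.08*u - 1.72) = 4.8672*u^4 - 11.1852*u^3 + 6.5648*u^2 + 3.3544*u - 3.5604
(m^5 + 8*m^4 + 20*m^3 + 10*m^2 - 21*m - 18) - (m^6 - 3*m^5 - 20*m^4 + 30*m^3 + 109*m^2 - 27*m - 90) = -m^6 + 4*m^5 + 28*m^4 - 10*m^3 - 99*m^2 + 6*m + 72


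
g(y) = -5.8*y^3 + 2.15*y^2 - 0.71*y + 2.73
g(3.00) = -136.65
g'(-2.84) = -153.26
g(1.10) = -3.17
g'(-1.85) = -68.22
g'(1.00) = -13.81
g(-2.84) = 154.94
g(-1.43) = 25.10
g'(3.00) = -144.41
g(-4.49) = 574.27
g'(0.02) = -0.63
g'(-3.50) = -228.91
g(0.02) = 2.72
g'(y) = -17.4*y^2 + 4.3*y - 0.71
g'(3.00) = -144.41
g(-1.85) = 48.13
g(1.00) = -1.63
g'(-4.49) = -370.80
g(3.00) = -136.65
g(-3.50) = 280.23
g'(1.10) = -17.03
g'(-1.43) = -42.44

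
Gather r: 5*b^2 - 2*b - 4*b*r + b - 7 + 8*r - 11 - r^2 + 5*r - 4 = 5*b^2 - b - r^2 + r*(13 - 4*b) - 22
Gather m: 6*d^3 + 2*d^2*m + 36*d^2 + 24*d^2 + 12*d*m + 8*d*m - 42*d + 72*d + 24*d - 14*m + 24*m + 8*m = 6*d^3 + 60*d^2 + 54*d + m*(2*d^2 + 20*d + 18)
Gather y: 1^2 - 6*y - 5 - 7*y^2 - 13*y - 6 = -7*y^2 - 19*y - 10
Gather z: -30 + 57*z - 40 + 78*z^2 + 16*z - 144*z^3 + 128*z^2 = -144*z^3 + 206*z^2 + 73*z - 70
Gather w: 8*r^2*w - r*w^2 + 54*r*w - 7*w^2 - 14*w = w^2*(-r - 7) + w*(8*r^2 + 54*r - 14)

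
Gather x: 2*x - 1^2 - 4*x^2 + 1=-4*x^2 + 2*x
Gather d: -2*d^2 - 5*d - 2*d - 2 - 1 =-2*d^2 - 7*d - 3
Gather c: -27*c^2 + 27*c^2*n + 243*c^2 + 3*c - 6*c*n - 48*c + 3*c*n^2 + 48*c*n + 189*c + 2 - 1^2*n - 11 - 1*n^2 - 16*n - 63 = c^2*(27*n + 216) + c*(3*n^2 + 42*n + 144) - n^2 - 17*n - 72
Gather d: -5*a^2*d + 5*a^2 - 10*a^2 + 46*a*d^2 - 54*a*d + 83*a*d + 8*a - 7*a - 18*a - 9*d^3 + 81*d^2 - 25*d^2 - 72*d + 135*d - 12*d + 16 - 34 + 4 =-5*a^2 - 17*a - 9*d^3 + d^2*(46*a + 56) + d*(-5*a^2 + 29*a + 51) - 14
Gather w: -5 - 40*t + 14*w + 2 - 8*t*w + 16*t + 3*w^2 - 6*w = -24*t + 3*w^2 + w*(8 - 8*t) - 3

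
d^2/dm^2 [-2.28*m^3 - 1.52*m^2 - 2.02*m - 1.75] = -13.68*m - 3.04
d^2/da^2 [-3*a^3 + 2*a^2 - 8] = 4 - 18*a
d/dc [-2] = 0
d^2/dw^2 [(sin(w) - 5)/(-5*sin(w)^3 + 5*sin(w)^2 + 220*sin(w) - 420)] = (4*sin(w)^7 - 48*sin(w)^6 + 226*sin(w)^5 - 650*sin(w)^4 + 3454*sin(w)^3 - 7946*sin(w)^2 - 13128*sin(w) + 12808)/(5*(sin(w)^3 - sin(w)^2 - 44*sin(w) + 84)^3)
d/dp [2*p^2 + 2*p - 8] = 4*p + 2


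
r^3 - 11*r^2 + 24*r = r*(r - 8)*(r - 3)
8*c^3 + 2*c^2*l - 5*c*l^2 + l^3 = (-4*c + l)*(-2*c + l)*(c + l)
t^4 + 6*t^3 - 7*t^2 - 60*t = t*(t - 3)*(t + 4)*(t + 5)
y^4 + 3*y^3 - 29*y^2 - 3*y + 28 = (y - 4)*(y - 1)*(y + 1)*(y + 7)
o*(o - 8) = o^2 - 8*o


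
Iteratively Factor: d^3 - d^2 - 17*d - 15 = (d - 5)*(d^2 + 4*d + 3) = (d - 5)*(d + 1)*(d + 3)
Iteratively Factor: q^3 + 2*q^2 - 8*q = (q + 4)*(q^2 - 2*q) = (q - 2)*(q + 4)*(q)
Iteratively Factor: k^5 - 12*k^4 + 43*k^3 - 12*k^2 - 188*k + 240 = (k - 3)*(k^4 - 9*k^3 + 16*k^2 + 36*k - 80) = (k - 5)*(k - 3)*(k^3 - 4*k^2 - 4*k + 16) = (k - 5)*(k - 4)*(k - 3)*(k^2 - 4) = (k - 5)*(k - 4)*(k - 3)*(k + 2)*(k - 2)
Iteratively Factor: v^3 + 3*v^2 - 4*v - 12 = (v + 3)*(v^2 - 4) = (v - 2)*(v + 3)*(v + 2)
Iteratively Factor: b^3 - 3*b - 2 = (b - 2)*(b^2 + 2*b + 1) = (b - 2)*(b + 1)*(b + 1)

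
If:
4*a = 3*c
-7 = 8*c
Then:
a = -21/32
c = -7/8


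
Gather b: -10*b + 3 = 3 - 10*b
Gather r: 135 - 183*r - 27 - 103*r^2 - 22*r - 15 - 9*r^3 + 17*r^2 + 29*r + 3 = -9*r^3 - 86*r^2 - 176*r + 96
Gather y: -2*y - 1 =-2*y - 1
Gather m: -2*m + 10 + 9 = 19 - 2*m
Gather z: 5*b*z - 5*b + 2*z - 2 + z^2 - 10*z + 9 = -5*b + z^2 + z*(5*b - 8) + 7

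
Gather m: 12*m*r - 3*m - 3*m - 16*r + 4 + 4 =m*(12*r - 6) - 16*r + 8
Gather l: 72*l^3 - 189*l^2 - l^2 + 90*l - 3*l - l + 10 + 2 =72*l^3 - 190*l^2 + 86*l + 12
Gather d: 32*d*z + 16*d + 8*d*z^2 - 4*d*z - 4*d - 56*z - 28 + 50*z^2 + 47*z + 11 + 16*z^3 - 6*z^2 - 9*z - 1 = d*(8*z^2 + 28*z + 12) + 16*z^3 + 44*z^2 - 18*z - 18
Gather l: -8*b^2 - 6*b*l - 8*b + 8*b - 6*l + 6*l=-8*b^2 - 6*b*l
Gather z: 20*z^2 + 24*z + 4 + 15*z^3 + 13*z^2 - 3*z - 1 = 15*z^3 + 33*z^2 + 21*z + 3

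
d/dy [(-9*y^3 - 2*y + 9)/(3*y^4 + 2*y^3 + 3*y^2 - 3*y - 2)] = (27*y^6 - 9*y^4 - 46*y^3 + 6*y^2 - 54*y + 31)/(9*y^8 + 12*y^7 + 22*y^6 - 6*y^5 - 15*y^4 - 26*y^3 - 3*y^2 + 12*y + 4)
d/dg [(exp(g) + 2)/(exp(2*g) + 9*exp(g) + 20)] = (-(exp(g) + 2)*(2*exp(g) + 9) + exp(2*g) + 9*exp(g) + 20)*exp(g)/(exp(2*g) + 9*exp(g) + 20)^2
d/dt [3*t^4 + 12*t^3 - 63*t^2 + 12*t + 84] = 12*t^3 + 36*t^2 - 126*t + 12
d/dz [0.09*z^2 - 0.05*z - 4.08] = 0.18*z - 0.05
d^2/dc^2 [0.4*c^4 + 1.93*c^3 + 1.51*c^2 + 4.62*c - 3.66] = 4.8*c^2 + 11.58*c + 3.02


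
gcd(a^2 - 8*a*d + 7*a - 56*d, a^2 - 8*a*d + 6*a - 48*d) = a - 8*d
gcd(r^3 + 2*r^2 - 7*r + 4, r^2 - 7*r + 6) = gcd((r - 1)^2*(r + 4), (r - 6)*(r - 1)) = r - 1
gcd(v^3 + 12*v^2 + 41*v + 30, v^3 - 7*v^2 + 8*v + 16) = v + 1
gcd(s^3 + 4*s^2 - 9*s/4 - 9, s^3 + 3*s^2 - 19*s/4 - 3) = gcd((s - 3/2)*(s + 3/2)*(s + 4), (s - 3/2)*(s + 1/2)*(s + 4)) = s^2 + 5*s/2 - 6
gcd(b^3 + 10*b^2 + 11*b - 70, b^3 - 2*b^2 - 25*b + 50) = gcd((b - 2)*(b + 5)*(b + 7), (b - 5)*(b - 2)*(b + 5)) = b^2 + 3*b - 10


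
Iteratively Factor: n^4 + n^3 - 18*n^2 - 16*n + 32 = (n - 4)*(n^3 + 5*n^2 + 2*n - 8) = (n - 4)*(n + 2)*(n^2 + 3*n - 4) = (n - 4)*(n + 2)*(n + 4)*(n - 1)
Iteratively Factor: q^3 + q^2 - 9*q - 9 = (q + 3)*(q^2 - 2*q - 3) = (q - 3)*(q + 3)*(q + 1)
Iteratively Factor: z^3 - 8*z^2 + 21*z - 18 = (z - 2)*(z^2 - 6*z + 9) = (z - 3)*(z - 2)*(z - 3)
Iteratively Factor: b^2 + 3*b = (b + 3)*(b)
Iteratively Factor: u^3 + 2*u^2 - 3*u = (u)*(u^2 + 2*u - 3) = u*(u - 1)*(u + 3)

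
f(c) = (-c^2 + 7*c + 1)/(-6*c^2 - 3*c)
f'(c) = (7 - 2*c)/(-6*c^2 - 3*c) + (12*c + 3)*(-c^2 + 7*c + 1)/(-6*c^2 - 3*c)^2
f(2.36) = -0.30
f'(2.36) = 0.17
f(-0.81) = 3.54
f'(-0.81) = 10.05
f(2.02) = -0.36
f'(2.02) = 0.23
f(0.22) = -2.62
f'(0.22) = 8.66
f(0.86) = -0.89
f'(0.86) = 0.95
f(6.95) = -0.00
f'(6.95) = 0.02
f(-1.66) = 1.16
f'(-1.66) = 0.80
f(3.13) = -0.19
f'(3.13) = 0.10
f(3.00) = -0.21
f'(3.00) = 0.11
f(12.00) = 0.07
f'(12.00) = 0.01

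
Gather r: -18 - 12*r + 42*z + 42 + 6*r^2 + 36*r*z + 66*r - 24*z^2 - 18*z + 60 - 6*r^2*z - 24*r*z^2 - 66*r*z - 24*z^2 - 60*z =r^2*(6 - 6*z) + r*(-24*z^2 - 30*z + 54) - 48*z^2 - 36*z + 84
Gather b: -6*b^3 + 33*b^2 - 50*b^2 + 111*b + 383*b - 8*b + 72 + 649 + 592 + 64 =-6*b^3 - 17*b^2 + 486*b + 1377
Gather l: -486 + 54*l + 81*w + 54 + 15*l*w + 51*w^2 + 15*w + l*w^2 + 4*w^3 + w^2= l*(w^2 + 15*w + 54) + 4*w^3 + 52*w^2 + 96*w - 432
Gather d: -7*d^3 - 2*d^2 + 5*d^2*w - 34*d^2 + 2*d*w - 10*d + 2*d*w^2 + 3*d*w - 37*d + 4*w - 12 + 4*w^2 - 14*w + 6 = -7*d^3 + d^2*(5*w - 36) + d*(2*w^2 + 5*w - 47) + 4*w^2 - 10*w - 6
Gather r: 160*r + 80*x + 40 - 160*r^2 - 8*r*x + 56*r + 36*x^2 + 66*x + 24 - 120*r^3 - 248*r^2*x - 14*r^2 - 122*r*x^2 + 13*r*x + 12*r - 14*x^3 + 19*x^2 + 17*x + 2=-120*r^3 + r^2*(-248*x - 174) + r*(-122*x^2 + 5*x + 228) - 14*x^3 + 55*x^2 + 163*x + 66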